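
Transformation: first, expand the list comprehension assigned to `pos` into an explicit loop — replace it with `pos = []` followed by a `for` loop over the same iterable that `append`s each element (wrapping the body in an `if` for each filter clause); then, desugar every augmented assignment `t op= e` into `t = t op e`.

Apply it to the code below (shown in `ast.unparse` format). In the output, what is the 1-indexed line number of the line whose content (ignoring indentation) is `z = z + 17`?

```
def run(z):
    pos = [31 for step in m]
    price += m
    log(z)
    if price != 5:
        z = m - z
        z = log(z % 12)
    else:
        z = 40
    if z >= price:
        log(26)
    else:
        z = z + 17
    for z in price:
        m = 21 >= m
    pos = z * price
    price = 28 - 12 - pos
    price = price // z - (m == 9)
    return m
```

15

Transformed code:
def run(z):
    pos = []
    for step in m:
        pos.append(31)
    price = price + m
    log(z)
    if price != 5:
        z = m - z
        z = log(z % 12)
    else:
        z = 40
    if z >= price:
        log(26)
    else:
        z = z + 17
    for z in price:
        m = 21 >= m
    pos = z * price
    price = 28 - 12 - pos
    price = price // z - (m == 9)
    return m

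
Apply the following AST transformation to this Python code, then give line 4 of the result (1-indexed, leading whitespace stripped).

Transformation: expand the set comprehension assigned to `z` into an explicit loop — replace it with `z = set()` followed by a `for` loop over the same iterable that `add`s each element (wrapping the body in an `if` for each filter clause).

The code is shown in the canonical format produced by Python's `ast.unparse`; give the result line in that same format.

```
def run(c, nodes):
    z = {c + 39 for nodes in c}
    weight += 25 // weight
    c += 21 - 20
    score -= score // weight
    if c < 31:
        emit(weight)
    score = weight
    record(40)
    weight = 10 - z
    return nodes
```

z.add(c + 39)

Transformed code:
def run(c, nodes):
    z = set()
    for nodes in c:
        z.add(c + 39)
    weight += 25 // weight
    c += 21 - 20
    score -= score // weight
    if c < 31:
        emit(weight)
    score = weight
    record(40)
    weight = 10 - z
    return nodes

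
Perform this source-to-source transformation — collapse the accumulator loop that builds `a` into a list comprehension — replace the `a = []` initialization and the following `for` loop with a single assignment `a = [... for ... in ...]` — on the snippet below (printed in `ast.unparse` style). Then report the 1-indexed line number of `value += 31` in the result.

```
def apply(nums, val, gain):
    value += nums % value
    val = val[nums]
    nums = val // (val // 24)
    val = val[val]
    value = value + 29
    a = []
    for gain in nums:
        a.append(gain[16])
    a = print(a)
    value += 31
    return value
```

9

Transformed code:
def apply(nums, val, gain):
    value += nums % value
    val = val[nums]
    nums = val // (val // 24)
    val = val[val]
    value = value + 29
    a = [gain[16] for gain in nums]
    a = print(a)
    value += 31
    return value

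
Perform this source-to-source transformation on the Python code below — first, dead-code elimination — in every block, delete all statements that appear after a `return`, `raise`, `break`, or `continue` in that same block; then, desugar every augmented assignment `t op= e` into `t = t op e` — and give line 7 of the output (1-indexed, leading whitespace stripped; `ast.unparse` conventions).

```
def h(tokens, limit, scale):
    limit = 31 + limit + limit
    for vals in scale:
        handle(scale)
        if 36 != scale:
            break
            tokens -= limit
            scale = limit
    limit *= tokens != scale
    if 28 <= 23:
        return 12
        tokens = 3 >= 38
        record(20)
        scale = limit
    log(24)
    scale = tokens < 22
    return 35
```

Transformed code:
def h(tokens, limit, scale):
    limit = 31 + limit + limit
    for vals in scale:
        handle(scale)
        if 36 != scale:
            break
    limit = limit * (tokens != scale)
    if 28 <= 23:
        return 12
    log(24)
    scale = tokens < 22
    return 35

limit = limit * (tokens != scale)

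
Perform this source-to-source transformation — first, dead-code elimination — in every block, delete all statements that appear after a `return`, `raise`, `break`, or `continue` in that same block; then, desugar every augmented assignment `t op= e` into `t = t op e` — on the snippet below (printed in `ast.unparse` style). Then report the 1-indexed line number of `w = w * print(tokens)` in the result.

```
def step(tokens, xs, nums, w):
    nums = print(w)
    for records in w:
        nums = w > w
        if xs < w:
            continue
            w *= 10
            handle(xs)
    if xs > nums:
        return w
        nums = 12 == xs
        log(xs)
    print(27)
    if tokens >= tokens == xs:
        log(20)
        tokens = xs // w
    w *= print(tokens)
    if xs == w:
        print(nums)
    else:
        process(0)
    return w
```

13

Transformed code:
def step(tokens, xs, nums, w):
    nums = print(w)
    for records in w:
        nums = w > w
        if xs < w:
            continue
    if xs > nums:
        return w
    print(27)
    if tokens >= tokens == xs:
        log(20)
        tokens = xs // w
    w = w * print(tokens)
    if xs == w:
        print(nums)
    else:
        process(0)
    return w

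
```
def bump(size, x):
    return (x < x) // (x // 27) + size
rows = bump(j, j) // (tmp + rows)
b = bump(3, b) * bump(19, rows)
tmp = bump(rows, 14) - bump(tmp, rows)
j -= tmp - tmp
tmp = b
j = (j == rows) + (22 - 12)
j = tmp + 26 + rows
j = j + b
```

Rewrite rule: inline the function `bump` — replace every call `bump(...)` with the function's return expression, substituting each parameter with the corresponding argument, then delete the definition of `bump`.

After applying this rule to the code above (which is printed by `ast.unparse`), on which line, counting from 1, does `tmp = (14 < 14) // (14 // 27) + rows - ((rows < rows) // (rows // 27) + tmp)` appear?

3

Transformed code:
rows = ((j < j) // (j // 27) + j) // (tmp + rows)
b = ((b < b) // (b // 27) + 3) * ((rows < rows) // (rows // 27) + 19)
tmp = (14 < 14) // (14 // 27) + rows - ((rows < rows) // (rows // 27) + tmp)
j -= tmp - tmp
tmp = b
j = (j == rows) + (22 - 12)
j = tmp + 26 + rows
j = j + b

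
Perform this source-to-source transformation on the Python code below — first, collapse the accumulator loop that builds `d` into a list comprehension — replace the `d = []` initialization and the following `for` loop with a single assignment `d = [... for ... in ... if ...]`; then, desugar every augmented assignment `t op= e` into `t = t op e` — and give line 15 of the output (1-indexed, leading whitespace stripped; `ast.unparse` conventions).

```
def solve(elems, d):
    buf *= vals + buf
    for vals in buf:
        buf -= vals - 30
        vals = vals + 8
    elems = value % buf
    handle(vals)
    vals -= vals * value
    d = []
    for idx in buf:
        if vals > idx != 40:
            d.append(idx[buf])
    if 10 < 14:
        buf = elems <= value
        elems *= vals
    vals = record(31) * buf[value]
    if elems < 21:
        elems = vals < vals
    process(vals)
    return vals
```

Transformed code:
def solve(elems, d):
    buf = buf * (vals + buf)
    for vals in buf:
        buf = buf - (vals - 30)
        vals = vals + 8
    elems = value % buf
    handle(vals)
    vals = vals - vals * value
    d = [idx[buf] for idx in buf if vals > idx != 40]
    if 10 < 14:
        buf = elems <= value
        elems = elems * vals
    vals = record(31) * buf[value]
    if elems < 21:
        elems = vals < vals
    process(vals)
    return vals

elems = vals < vals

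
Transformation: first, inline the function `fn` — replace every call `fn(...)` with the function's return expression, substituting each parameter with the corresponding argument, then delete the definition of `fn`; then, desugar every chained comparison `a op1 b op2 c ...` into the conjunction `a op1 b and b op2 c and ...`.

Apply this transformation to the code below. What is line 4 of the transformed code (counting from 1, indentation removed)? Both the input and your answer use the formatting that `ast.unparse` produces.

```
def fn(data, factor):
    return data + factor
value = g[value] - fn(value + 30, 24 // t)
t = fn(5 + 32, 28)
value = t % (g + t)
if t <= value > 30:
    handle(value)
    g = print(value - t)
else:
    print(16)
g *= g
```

if t <= value and value > 30:

Transformed code:
value = g[value] - (value + 30 + 24 // t)
t = 5 + 32 + 28
value = t % (g + t)
if t <= value and value > 30:
    handle(value)
    g = print(value - t)
else:
    print(16)
g *= g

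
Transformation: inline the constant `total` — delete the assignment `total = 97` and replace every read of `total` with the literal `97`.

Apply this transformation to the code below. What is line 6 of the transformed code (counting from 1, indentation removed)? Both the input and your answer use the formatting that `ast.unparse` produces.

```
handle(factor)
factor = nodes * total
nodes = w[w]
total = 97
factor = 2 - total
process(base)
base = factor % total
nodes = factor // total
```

Transformed code:
handle(factor)
factor = nodes * 97
nodes = w[w]
factor = 2 - 97
process(base)
base = factor % 97
nodes = factor // 97

base = factor % 97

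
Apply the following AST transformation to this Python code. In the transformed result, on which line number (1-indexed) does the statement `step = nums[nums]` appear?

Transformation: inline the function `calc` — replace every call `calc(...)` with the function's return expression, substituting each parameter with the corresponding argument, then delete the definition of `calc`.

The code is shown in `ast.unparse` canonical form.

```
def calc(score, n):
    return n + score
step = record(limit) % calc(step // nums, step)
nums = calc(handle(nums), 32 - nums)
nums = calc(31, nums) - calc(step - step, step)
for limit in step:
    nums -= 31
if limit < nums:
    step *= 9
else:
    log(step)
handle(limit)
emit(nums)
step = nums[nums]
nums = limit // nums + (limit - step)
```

12

Transformed code:
step = record(limit) % (step + step // nums)
nums = 32 - nums + handle(nums)
nums = nums + 31 - (step + (step - step))
for limit in step:
    nums -= 31
if limit < nums:
    step *= 9
else:
    log(step)
handle(limit)
emit(nums)
step = nums[nums]
nums = limit // nums + (limit - step)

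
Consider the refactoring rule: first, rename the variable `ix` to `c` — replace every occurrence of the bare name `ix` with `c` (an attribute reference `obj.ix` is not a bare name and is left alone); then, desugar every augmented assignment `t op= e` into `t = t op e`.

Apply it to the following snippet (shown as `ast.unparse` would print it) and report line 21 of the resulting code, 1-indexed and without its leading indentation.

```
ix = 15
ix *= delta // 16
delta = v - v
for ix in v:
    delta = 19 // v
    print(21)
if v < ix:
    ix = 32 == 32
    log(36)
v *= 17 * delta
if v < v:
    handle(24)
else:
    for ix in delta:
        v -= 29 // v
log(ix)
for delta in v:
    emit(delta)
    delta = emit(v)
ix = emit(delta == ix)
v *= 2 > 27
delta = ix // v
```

Transformed code:
c = 15
c = c * (delta // 16)
delta = v - v
for c in v:
    delta = 19 // v
    print(21)
if v < c:
    c = 32 == 32
    log(36)
v = v * (17 * delta)
if v < v:
    handle(24)
else:
    for c in delta:
        v = v - 29 // v
log(c)
for delta in v:
    emit(delta)
    delta = emit(v)
c = emit(delta == c)
v = v * (2 > 27)
delta = c // v

v = v * (2 > 27)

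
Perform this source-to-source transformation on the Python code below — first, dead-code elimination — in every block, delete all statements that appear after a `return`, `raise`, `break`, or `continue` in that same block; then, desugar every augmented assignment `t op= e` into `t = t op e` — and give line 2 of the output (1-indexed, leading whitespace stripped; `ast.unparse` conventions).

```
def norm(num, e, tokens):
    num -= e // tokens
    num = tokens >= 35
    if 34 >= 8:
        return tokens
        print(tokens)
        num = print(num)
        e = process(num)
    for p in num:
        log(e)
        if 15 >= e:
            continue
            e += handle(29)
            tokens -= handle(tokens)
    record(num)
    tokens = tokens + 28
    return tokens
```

Transformed code:
def norm(num, e, tokens):
    num = num - e // tokens
    num = tokens >= 35
    if 34 >= 8:
        return tokens
    for p in num:
        log(e)
        if 15 >= e:
            continue
    record(num)
    tokens = tokens + 28
    return tokens

num = num - e // tokens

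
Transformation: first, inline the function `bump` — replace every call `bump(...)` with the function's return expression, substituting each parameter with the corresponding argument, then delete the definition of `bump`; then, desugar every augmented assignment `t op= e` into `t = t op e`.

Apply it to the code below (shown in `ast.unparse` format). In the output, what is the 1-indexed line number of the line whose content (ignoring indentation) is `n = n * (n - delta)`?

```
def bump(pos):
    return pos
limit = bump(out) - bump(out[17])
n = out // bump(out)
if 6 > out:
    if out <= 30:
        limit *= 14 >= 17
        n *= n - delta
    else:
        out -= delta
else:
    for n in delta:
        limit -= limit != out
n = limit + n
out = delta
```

Transformed code:
limit = out - out[17]
n = out // out
if 6 > out:
    if out <= 30:
        limit = limit * (14 >= 17)
        n = n * (n - delta)
    else:
        out = out - delta
else:
    for n in delta:
        limit = limit - (limit != out)
n = limit + n
out = delta

6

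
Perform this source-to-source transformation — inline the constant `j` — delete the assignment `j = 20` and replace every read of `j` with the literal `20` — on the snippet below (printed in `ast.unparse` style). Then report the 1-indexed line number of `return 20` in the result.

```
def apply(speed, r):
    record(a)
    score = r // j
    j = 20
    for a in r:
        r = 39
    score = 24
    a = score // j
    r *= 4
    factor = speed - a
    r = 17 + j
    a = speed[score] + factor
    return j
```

12

Transformed code:
def apply(speed, r):
    record(a)
    score = r // 20
    for a in r:
        r = 39
    score = 24
    a = score // 20
    r *= 4
    factor = speed - a
    r = 17 + 20
    a = speed[score] + factor
    return 20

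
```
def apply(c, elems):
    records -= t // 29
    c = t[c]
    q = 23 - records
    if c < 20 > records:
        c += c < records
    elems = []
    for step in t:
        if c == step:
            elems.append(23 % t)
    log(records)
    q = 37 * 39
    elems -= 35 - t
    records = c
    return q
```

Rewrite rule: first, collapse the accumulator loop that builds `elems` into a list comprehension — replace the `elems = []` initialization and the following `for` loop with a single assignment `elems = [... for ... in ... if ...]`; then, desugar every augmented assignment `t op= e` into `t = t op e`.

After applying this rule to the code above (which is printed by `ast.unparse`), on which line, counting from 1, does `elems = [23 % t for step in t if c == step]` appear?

7

Transformed code:
def apply(c, elems):
    records = records - t // 29
    c = t[c]
    q = 23 - records
    if c < 20 > records:
        c = c + (c < records)
    elems = [23 % t for step in t if c == step]
    log(records)
    q = 37 * 39
    elems = elems - (35 - t)
    records = c
    return q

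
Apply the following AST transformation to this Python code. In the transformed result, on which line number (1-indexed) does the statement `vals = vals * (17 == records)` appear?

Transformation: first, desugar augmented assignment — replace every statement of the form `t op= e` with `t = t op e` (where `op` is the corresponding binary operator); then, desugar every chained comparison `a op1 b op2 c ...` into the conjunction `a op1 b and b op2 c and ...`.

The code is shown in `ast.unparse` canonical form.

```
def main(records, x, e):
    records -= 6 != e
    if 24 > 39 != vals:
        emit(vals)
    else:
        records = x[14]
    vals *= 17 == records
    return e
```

7

Transformed code:
def main(records, x, e):
    records = records - (6 != e)
    if 24 > 39 and 39 != vals:
        emit(vals)
    else:
        records = x[14]
    vals = vals * (17 == records)
    return e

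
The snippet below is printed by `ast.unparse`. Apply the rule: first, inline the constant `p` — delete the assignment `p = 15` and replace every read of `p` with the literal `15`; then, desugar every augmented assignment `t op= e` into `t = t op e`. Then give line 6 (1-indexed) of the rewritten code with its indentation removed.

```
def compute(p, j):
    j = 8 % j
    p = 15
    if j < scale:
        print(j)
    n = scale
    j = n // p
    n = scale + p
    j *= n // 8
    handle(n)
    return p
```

Transformed code:
def compute(p, j):
    j = 8 % j
    if j < scale:
        print(j)
    n = scale
    j = n // 15
    n = scale + 15
    j = j * (n // 8)
    handle(n)
    return 15

j = n // 15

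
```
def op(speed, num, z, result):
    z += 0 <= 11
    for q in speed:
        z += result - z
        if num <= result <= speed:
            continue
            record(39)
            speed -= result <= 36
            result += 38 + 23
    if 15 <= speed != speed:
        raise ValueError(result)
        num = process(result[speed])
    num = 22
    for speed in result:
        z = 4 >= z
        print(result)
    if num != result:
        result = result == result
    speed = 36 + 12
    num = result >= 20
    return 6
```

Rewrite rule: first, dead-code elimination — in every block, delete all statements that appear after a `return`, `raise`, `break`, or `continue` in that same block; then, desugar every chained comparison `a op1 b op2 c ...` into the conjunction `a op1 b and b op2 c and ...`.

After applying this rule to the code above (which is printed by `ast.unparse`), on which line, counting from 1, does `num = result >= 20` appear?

16

Transformed code:
def op(speed, num, z, result):
    z += 0 <= 11
    for q in speed:
        z += result - z
        if num <= result and result <= speed:
            continue
    if 15 <= speed and speed != speed:
        raise ValueError(result)
    num = 22
    for speed in result:
        z = 4 >= z
        print(result)
    if num != result:
        result = result == result
    speed = 36 + 12
    num = result >= 20
    return 6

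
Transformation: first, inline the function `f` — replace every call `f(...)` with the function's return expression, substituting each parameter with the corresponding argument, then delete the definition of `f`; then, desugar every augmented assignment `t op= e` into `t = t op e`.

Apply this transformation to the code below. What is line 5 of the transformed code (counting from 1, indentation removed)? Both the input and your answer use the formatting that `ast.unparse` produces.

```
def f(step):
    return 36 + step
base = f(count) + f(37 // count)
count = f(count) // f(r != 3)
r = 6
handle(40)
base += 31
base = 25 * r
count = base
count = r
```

Transformed code:
base = 36 + count + (36 + 37 // count)
count = (36 + count) // (36 + (r != 3))
r = 6
handle(40)
base = base + 31
base = 25 * r
count = base
count = r

base = base + 31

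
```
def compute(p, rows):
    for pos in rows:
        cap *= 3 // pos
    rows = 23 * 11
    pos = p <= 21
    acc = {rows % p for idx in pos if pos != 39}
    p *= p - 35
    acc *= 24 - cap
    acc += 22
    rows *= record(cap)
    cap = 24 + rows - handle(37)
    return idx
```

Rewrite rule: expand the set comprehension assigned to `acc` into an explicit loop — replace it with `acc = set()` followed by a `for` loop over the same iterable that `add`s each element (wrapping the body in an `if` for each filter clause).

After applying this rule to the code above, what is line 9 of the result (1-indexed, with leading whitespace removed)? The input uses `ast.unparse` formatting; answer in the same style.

acc.add(rows % p)

Transformed code:
def compute(p, rows):
    for pos in rows:
        cap *= 3 // pos
    rows = 23 * 11
    pos = p <= 21
    acc = set()
    for idx in pos:
        if pos != 39:
            acc.add(rows % p)
    p *= p - 35
    acc *= 24 - cap
    acc += 22
    rows *= record(cap)
    cap = 24 + rows - handle(37)
    return idx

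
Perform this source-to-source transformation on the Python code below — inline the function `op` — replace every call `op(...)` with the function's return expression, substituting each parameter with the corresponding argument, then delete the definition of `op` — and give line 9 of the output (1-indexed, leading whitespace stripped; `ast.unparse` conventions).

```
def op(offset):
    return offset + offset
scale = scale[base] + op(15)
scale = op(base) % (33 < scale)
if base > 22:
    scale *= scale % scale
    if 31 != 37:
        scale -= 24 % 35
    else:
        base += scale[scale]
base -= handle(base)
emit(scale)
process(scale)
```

Transformed code:
scale = scale[base] + (15 + 15)
scale = (base + base) % (33 < scale)
if base > 22:
    scale *= scale % scale
    if 31 != 37:
        scale -= 24 % 35
    else:
        base += scale[scale]
base -= handle(base)
emit(scale)
process(scale)

base -= handle(base)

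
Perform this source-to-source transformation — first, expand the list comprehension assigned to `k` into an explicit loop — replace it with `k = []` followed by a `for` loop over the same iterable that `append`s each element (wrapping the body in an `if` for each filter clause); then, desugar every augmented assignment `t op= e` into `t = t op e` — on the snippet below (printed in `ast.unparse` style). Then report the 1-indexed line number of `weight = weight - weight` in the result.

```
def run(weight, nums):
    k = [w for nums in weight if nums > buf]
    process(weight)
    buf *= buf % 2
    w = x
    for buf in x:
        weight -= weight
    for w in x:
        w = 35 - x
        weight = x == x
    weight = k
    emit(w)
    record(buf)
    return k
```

Transformed code:
def run(weight, nums):
    k = []
    for nums in weight:
        if nums > buf:
            k.append(w)
    process(weight)
    buf = buf * (buf % 2)
    w = x
    for buf in x:
        weight = weight - weight
    for w in x:
        w = 35 - x
        weight = x == x
    weight = k
    emit(w)
    record(buf)
    return k

10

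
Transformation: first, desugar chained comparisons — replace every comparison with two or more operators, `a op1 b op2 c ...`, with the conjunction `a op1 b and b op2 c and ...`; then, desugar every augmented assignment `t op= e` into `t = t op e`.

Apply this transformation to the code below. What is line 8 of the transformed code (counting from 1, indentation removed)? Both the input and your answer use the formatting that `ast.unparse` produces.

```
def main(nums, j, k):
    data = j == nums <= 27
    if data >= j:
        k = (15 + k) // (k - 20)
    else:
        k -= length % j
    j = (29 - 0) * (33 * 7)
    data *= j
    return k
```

Transformed code:
def main(nums, j, k):
    data = j == nums and nums <= 27
    if data >= j:
        k = (15 + k) // (k - 20)
    else:
        k = k - length % j
    j = (29 - 0) * (33 * 7)
    data = data * j
    return k

data = data * j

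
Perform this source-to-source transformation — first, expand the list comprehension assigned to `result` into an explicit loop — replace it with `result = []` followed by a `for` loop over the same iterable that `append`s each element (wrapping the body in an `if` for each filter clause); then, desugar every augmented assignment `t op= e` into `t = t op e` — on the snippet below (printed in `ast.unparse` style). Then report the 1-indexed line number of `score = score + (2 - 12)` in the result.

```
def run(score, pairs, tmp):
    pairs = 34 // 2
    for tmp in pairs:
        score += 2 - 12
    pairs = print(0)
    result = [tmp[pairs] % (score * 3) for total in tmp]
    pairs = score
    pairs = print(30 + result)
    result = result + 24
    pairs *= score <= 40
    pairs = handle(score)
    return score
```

4

Transformed code:
def run(score, pairs, tmp):
    pairs = 34 // 2
    for tmp in pairs:
        score = score + (2 - 12)
    pairs = print(0)
    result = []
    for total in tmp:
        result.append(tmp[pairs] % (score * 3))
    pairs = score
    pairs = print(30 + result)
    result = result + 24
    pairs = pairs * (score <= 40)
    pairs = handle(score)
    return score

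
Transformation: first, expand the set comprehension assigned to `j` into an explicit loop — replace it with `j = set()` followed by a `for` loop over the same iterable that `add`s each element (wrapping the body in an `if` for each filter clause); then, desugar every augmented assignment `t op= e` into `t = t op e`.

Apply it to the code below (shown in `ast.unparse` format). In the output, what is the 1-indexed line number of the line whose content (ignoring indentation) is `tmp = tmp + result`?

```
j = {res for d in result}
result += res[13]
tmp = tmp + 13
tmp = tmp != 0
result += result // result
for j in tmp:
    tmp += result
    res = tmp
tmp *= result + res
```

Transformed code:
j = set()
for d in result:
    j.add(res)
result = result + res[13]
tmp = tmp + 13
tmp = tmp != 0
result = result + result // result
for j in tmp:
    tmp = tmp + result
    res = tmp
tmp = tmp * (result + res)

9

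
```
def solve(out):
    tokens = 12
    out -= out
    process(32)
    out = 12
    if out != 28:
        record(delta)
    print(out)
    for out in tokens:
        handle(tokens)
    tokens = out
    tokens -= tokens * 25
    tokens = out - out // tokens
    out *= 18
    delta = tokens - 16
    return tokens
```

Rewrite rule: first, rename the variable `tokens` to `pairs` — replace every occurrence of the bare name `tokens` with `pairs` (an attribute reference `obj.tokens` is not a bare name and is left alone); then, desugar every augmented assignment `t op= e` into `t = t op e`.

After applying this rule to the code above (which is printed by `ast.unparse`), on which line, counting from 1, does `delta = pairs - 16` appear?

Transformed code:
def solve(out):
    pairs = 12
    out = out - out
    process(32)
    out = 12
    if out != 28:
        record(delta)
    print(out)
    for out in pairs:
        handle(pairs)
    pairs = out
    pairs = pairs - pairs * 25
    pairs = out - out // pairs
    out = out * 18
    delta = pairs - 16
    return pairs

15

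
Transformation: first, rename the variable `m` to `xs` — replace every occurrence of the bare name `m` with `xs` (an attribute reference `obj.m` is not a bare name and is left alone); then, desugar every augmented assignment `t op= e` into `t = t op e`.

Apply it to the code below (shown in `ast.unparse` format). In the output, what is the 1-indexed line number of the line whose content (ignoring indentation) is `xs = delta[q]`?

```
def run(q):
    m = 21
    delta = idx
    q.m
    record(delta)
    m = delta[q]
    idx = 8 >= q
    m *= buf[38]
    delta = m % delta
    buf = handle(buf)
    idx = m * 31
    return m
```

Transformed code:
def run(q):
    xs = 21
    delta = idx
    q.m
    record(delta)
    xs = delta[q]
    idx = 8 >= q
    xs = xs * buf[38]
    delta = xs % delta
    buf = handle(buf)
    idx = xs * 31
    return xs

6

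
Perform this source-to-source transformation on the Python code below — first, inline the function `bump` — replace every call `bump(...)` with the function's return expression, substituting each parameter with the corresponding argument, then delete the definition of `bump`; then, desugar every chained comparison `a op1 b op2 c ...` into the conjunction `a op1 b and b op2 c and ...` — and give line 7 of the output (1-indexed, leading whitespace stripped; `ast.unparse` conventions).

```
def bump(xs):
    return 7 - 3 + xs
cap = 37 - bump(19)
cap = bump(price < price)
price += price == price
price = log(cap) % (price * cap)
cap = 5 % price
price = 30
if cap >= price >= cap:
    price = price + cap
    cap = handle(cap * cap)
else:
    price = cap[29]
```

Transformed code:
cap = 37 - (7 - 3 + 19)
cap = 7 - 3 + (price < price)
price += price == price
price = log(cap) % (price * cap)
cap = 5 % price
price = 30
if cap >= price and price >= cap:
    price = price + cap
    cap = handle(cap * cap)
else:
    price = cap[29]

if cap >= price and price >= cap:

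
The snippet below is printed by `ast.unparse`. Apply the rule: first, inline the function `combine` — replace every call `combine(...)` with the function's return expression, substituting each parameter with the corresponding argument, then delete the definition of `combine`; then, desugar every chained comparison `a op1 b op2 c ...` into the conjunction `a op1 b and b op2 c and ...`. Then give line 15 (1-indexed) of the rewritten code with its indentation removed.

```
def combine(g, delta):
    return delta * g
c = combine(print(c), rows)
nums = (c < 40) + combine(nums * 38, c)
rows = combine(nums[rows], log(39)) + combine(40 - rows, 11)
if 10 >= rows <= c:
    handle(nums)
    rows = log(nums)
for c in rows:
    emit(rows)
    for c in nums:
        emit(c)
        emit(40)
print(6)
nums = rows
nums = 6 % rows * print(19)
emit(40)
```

emit(40)

Transformed code:
c = rows * print(c)
nums = (c < 40) + c * (nums * 38)
rows = log(39) * nums[rows] + 11 * (40 - rows)
if 10 >= rows and rows <= c:
    handle(nums)
    rows = log(nums)
for c in rows:
    emit(rows)
    for c in nums:
        emit(c)
        emit(40)
print(6)
nums = rows
nums = 6 % rows * print(19)
emit(40)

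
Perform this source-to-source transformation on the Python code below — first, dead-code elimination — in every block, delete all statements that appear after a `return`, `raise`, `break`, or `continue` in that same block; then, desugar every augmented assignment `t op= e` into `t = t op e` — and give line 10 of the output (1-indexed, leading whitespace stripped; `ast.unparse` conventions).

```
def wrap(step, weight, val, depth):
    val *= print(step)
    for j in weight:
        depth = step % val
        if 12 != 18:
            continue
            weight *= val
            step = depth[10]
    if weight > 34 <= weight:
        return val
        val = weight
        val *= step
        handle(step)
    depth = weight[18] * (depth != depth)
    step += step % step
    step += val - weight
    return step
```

Transformed code:
def wrap(step, weight, val, depth):
    val = val * print(step)
    for j in weight:
        depth = step % val
        if 12 != 18:
            continue
    if weight > 34 <= weight:
        return val
    depth = weight[18] * (depth != depth)
    step = step + step % step
    step = step + (val - weight)
    return step

step = step + step % step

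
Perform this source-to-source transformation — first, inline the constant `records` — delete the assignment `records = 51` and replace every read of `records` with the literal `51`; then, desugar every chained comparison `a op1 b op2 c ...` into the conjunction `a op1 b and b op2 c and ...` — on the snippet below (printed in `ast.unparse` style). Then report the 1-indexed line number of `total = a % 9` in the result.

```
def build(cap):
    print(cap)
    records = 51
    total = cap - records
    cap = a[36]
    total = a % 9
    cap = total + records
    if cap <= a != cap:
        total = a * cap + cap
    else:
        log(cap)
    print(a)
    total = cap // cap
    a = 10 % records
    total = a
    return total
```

Transformed code:
def build(cap):
    print(cap)
    total = cap - 51
    cap = a[36]
    total = a % 9
    cap = total + 51
    if cap <= a and a != cap:
        total = a * cap + cap
    else:
        log(cap)
    print(a)
    total = cap // cap
    a = 10 % 51
    total = a
    return total

5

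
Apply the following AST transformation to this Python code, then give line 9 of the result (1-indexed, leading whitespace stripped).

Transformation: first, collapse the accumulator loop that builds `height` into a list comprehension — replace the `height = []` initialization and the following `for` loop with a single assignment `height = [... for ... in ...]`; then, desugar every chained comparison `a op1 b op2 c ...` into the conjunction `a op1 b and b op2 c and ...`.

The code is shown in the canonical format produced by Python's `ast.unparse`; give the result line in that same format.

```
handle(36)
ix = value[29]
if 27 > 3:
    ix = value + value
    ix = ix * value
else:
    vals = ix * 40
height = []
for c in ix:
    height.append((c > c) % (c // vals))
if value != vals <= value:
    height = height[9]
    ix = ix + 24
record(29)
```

Transformed code:
handle(36)
ix = value[29]
if 27 > 3:
    ix = value + value
    ix = ix * value
else:
    vals = ix * 40
height = [(c > c) % (c // vals) for c in ix]
if value != vals and vals <= value:
    height = height[9]
    ix = ix + 24
record(29)

if value != vals and vals <= value:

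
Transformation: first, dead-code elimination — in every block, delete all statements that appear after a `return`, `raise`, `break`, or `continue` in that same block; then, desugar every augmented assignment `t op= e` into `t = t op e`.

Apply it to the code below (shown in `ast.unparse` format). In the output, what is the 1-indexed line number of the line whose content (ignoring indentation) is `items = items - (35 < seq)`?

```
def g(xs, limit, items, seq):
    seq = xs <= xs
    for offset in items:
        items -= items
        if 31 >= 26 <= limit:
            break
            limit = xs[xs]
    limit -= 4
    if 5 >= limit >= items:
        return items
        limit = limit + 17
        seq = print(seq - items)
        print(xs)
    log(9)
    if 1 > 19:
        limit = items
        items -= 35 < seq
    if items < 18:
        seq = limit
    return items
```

13

Transformed code:
def g(xs, limit, items, seq):
    seq = xs <= xs
    for offset in items:
        items = items - items
        if 31 >= 26 <= limit:
            break
    limit = limit - 4
    if 5 >= limit >= items:
        return items
    log(9)
    if 1 > 19:
        limit = items
        items = items - (35 < seq)
    if items < 18:
        seq = limit
    return items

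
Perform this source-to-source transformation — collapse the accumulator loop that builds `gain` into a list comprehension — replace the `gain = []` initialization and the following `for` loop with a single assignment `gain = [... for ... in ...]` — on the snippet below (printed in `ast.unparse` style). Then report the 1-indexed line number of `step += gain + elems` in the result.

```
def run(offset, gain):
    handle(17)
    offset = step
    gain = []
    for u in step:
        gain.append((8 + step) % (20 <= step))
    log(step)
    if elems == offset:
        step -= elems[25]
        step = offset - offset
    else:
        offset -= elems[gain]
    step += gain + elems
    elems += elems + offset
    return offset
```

Transformed code:
def run(offset, gain):
    handle(17)
    offset = step
    gain = [(8 + step) % (20 <= step) for u in step]
    log(step)
    if elems == offset:
        step -= elems[25]
        step = offset - offset
    else:
        offset -= elems[gain]
    step += gain + elems
    elems += elems + offset
    return offset

11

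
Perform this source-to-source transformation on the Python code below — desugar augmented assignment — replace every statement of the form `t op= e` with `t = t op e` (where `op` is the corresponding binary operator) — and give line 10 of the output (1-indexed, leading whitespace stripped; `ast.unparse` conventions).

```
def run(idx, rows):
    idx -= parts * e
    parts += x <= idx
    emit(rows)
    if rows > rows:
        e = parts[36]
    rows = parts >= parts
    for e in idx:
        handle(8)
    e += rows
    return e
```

e = e + rows

Transformed code:
def run(idx, rows):
    idx = idx - parts * e
    parts = parts + (x <= idx)
    emit(rows)
    if rows > rows:
        e = parts[36]
    rows = parts >= parts
    for e in idx:
        handle(8)
    e = e + rows
    return e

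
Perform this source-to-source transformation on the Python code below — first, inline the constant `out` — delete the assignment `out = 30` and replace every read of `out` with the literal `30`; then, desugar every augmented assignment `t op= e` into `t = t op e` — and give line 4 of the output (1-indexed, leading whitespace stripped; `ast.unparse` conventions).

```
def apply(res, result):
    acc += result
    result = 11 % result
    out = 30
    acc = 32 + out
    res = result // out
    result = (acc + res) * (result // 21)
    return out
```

Transformed code:
def apply(res, result):
    acc = acc + result
    result = 11 % result
    acc = 32 + 30
    res = result // 30
    result = (acc + res) * (result // 21)
    return 30

acc = 32 + 30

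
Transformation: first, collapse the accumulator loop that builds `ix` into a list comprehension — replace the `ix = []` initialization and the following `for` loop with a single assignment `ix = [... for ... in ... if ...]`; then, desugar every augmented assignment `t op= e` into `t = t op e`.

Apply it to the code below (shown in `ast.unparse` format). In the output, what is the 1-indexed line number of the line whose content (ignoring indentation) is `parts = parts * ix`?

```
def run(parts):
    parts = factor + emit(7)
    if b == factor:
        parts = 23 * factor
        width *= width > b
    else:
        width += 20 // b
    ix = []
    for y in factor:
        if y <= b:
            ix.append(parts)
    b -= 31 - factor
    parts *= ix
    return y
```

10

Transformed code:
def run(parts):
    parts = factor + emit(7)
    if b == factor:
        parts = 23 * factor
        width = width * (width > b)
    else:
        width = width + 20 // b
    ix = [parts for y in factor if y <= b]
    b = b - (31 - factor)
    parts = parts * ix
    return y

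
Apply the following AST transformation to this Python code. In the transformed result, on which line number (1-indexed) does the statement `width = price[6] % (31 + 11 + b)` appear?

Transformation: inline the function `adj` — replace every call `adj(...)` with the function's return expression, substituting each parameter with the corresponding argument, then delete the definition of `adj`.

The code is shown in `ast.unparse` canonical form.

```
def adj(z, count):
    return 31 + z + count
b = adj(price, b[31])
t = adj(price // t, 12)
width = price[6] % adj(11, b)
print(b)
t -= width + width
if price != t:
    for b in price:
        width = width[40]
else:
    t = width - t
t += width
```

3

Transformed code:
b = 31 + price + b[31]
t = 31 + price // t + 12
width = price[6] % (31 + 11 + b)
print(b)
t -= width + width
if price != t:
    for b in price:
        width = width[40]
else:
    t = width - t
t += width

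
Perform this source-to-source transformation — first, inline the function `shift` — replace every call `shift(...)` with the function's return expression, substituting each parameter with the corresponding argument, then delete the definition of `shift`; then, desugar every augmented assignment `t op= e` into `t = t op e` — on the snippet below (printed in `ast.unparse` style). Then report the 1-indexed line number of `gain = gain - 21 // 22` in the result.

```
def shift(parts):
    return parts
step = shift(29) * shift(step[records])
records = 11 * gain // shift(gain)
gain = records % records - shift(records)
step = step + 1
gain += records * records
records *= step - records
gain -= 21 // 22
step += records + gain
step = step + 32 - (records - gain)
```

7

Transformed code:
step = 29 * step[records]
records = 11 * gain // gain
gain = records % records - records
step = step + 1
gain = gain + records * records
records = records * (step - records)
gain = gain - 21 // 22
step = step + (records + gain)
step = step + 32 - (records - gain)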